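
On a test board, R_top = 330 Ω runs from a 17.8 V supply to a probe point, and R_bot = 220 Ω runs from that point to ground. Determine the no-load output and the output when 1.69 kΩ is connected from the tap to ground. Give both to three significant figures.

Open-circuit: V = 17.8 × 220/(330 + 220) = 7.12 V.
With the load, R_bot becomes R_bot‖R_L = 194.7 Ω, so V = 17.8 × 194.7/524.7 = 6.60 V.

Unloaded: 7.12 V; loaded: 6.60 V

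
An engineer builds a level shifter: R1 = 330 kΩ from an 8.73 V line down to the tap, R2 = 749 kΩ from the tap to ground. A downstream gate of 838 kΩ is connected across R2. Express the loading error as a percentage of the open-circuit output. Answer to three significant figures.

Unloaded V = 8.73 × 749/1079 = 6.060 V.
Loaded: R2‖R_L = 395.5 kΩ, giving V = 8.73 × 395.5/725.5 = 4.759 V.
Drop = (6.060 − 4.759) / 6.060 = 21.5 %.

21.5 %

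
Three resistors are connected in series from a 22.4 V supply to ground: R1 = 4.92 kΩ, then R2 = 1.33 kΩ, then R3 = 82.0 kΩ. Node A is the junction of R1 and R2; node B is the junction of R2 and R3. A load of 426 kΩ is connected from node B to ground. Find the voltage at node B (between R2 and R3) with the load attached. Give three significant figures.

At node B, R3 is in parallel with the load: R3‖R_L = 68.76 kΩ.
Below node A the resistance is R2 + (R3‖R_L) = 70.09 kΩ, so V_A = 22.4 × 70.09/75.01 = 20.93 V.
Then V_B = V_A × (R3‖R_L)/(R2 + R3‖R_L) = 20.93 × 68.76/70.09 = 20.5 V.

V ≈ 20.5 V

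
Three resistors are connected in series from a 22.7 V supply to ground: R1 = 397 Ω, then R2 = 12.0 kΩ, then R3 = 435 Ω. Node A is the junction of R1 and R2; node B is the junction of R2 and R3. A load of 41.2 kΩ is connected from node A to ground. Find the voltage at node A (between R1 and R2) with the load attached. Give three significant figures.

Below node A the series string R2+R3 = 12440 Ω sits in parallel with the 41200 Ω load: 9552 Ω.
V_A = 22.7 × 9552/(397 + 9552) = 21.8 V.

V ≈ 21.8 V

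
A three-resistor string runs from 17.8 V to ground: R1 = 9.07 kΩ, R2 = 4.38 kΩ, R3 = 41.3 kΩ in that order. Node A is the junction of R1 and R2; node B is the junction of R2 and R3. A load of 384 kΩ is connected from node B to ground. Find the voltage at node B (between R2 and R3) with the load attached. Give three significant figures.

At node B, R3 is in parallel with the load: R3‖R_L = 37.29 kΩ.
Below node A the resistance is R2 + (R3‖R_L) = 41.67 kΩ, so V_A = 17.8 × 41.67/50.74 = 14.62 V.
Then V_B = V_A × (R3‖R_L)/(R2 + R3‖R_L) = 14.62 × 37.29/41.67 = 13.1 V.

V ≈ 13.1 V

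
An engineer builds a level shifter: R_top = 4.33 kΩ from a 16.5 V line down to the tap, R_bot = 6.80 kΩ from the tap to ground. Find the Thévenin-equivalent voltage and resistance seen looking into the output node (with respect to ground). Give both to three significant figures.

V_th = 10.1 V, R_th = 2.65 kΩ

V_th is the open-circuit tap voltage: 16.5 × 6.80/(4.33 + 6.80) = 10.1 V.
With the supply zeroed, R_top and R_bot appear in parallel from the tap: R_th = R_top‖R_bot = (4.33 × 6.80)/11.13 = 2.65 kΩ.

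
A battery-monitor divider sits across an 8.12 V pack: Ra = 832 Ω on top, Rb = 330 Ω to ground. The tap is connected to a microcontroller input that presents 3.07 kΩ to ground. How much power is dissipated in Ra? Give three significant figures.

Total resistance from the source is Ra + (Rb‖R_L) = 1130 Ω, so I = 8.12/1130 Ω = 7.186 mA.
P = I²·Ra = (7.186 mA)² × 832 Ω = 43.0 mW.

P ≈ 43.0 mW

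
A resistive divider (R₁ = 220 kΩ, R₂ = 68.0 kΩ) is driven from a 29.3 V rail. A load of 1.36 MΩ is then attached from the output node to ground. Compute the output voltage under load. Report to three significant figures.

The load sits in parallel with R₂: R₂‖R_L = (68.0 × 1360) / (68.0 + 1360) = 64.76 kΩ.
V_out = 29.3 × 64.76 / (220 + 64.76) = 29.3 × 64.76/284.8 = 6.66 V.
(Unloaded it would have been 6.92 V.)

V_out ≈ 6.66 V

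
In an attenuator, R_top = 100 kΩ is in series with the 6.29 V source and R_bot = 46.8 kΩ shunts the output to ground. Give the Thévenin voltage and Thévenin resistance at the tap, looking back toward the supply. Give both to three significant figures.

V_th = 2.01 V, R_th = 31.9 kΩ

V_th is the open-circuit tap voltage: 6.29 × 46.8/(100 + 46.8) = 2.01 V.
With the supply zeroed, R_top and R_bot appear in parallel from the tap: R_th = R_top‖R_bot = (100 × 46.8)/146.8 = 31.9 kΩ.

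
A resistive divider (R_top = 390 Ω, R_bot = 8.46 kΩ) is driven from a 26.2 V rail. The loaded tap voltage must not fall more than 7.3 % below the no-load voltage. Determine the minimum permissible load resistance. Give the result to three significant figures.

Output resistance R_th = R_top‖R_bot = (390 × 8460)/8850 = 372.8 Ω.
The fractional drop is R_th/(R_th + R_L); requiring this ≤ 0.0730 gives R_L ≥ R_th(1/0.0730 − 1) = 372.8 × 12.70 = 4.73 kΩ.

R_L(min) ≈ 4.73 kΩ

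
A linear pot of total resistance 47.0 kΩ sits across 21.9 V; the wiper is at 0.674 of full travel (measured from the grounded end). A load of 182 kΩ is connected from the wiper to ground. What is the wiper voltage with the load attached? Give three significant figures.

The wiper splits the pot into (1−α)R = 15.32 kΩ above and αR = 31.68 kΩ below.
Lower section ‖ load = 26.98 kΩ.
V_wiper = 21.9 × 26.98/(15.32 + 26.98) = 14.0 V.

V ≈ 14.0 V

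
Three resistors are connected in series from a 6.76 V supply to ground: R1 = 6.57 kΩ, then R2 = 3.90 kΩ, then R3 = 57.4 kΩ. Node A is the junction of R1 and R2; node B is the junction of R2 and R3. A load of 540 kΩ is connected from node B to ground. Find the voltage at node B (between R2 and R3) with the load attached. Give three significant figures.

V ≈ 5.62 V

At node B, R3 is in parallel with the load: R3‖R_L = 51.88 kΩ.
Below node A the resistance is R2 + (R3‖R_L) = 55.78 kΩ, so V_A = 6.76 × 55.78/62.35 = 6.048 V.
Then V_B = V_A × (R3‖R_L)/(R2 + R3‖R_L) = 6.048 × 51.88/55.78 = 5.62 V.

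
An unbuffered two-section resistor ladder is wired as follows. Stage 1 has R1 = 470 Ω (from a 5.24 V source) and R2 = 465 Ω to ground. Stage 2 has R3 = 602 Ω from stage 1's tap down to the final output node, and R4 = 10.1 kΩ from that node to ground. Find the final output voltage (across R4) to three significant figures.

V_out ≈ 2.41 V

Stage 2 presents R3+R4 = 10700 Ω as a load on stage 1's tap.
Stage 1's lower leg becomes R2‖(R3+R4) = 445.6 Ω, so V_mid = 5.24 × 445.6/915.6 = 2.550 V.
Stage 2 is itself unloaded: V_out = V_mid × R4/(R3+R4) = 2.550 × 10100/10700 = 2.41 V.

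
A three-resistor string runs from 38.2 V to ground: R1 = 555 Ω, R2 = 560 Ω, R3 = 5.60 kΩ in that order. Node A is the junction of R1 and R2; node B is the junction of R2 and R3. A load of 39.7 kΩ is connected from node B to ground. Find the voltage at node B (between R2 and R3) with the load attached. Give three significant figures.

V ≈ 31.1 V

At node B, R3 is in parallel with the load: R3‖R_L = 4908 Ω.
Below node A the resistance is R2 + (R3‖R_L) = 5468 Ω, so V_A = 38.2 × 5468/6023 = 34.68 V.
Then V_B = V_A × (R3‖R_L)/(R2 + R3‖R_L) = 34.68 × 4908/5468 = 31.1 V.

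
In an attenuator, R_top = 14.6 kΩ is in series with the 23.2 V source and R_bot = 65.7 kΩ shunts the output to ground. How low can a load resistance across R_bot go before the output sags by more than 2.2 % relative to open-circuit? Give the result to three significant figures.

Output resistance R_th = R_top‖R_bot = (14.6 × 65.7)/80.30 = 11.95 kΩ.
The fractional drop is R_th/(R_th + R_L); requiring this ≤ 0.0220 gives R_L ≥ R_th(1/0.0220 − 1) = 11.95 × 44.45 = 531 kΩ.

R_L(min) ≈ 531 kΩ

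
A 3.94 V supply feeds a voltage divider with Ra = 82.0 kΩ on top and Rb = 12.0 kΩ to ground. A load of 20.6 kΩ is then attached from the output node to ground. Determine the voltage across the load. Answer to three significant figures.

V_out ≈ 0.334 V

The load sits in parallel with Rb: Rb‖R_L = (12.0 × 20.6) / (12.0 + 20.6) = 7.583 kΩ.
V_out = 3.94 × 7.583 / (82.0 + 7.583) = 3.94 × 7.583/89.58 = 0.334 V.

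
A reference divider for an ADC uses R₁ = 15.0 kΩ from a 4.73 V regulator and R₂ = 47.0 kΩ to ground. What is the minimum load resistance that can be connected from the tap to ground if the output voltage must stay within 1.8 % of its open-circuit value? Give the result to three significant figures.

Output resistance R_th = R₁‖R₂ = (15.0 × 47.0)/62.00 = 11.37 kΩ.
The fractional drop is R_th/(R_th + R_L); requiring this ≤ 0.0180 gives R_L ≥ R_th(1/0.0180 − 1) = 11.37 × 54.56 = 620 kΩ.

R_L(min) ≈ 620 kΩ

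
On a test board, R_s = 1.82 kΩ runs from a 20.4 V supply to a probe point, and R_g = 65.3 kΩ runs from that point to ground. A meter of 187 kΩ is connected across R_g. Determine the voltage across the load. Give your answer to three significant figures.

V_out ≈ 19.7 V

The load sits in parallel with R_g: R_g‖R_L = (65.3 × 187) / (65.3 + 187) = 48.40 kΩ.
V_out = 20.4 × 48.40 / (1.82 + 48.40) = 20.4 × 48.40/50.22 = 19.7 V.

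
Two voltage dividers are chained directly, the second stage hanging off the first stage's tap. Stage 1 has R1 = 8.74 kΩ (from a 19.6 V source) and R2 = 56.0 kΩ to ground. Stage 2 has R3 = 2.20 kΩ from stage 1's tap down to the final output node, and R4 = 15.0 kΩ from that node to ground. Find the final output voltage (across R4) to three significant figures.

V_out ≈ 10.3 V

Stage 2 presents R3+R4 = 17.20 kΩ as a load on stage 1's tap.
Stage 1's lower leg becomes R2‖(R3+R4) = 13.16 kΩ, so V_mid = 19.6 × 13.16/21.90 = 11.78 V.
Stage 2 is itself unloaded: V_out = V_mid × R4/(R3+R4) = 11.78 × 15.0/17.20 = 10.3 V.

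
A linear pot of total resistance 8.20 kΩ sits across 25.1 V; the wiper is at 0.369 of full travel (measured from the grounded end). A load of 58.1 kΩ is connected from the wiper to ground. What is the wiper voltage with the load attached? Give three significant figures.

V ≈ 8.97 V

The wiper splits the pot into (1−α)R = 5.174 kΩ above and αR = 3.026 kΩ below.
Lower section ‖ load = 2.876 kΩ.
V_wiper = 25.1 × 2.876/(5.174 + 2.876) = 8.97 V.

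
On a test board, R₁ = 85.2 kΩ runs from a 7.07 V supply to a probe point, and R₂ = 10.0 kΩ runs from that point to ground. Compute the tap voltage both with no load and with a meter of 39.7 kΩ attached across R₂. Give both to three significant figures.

Unloaded: 0.743 V; loaded: 0.606 V

Open-circuit: V = 7.07 × 10.0/(85.2 + 10.0) = 0.743 V.
With the load, R₂ becomes R₂‖R_L = 7.988 kΩ, so V = 7.07 × 7.988/93.19 = 0.606 V.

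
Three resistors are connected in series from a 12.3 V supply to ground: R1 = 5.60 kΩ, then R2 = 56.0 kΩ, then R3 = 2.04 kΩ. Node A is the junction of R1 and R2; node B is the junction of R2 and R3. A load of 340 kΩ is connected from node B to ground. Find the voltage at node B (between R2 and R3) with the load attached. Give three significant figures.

At node B, R3 is in parallel with the load: R3‖R_L = 2.028 kΩ.
Below node A the resistance is R2 + (R3‖R_L) = 58.03 kΩ, so V_A = 12.3 × 58.03/63.63 = 11.22 V.
Then V_B = V_A × (R3‖R_L)/(R2 + R3‖R_L) = 11.22 × 2.028/58.03 = 0.392 V.

V ≈ 0.392 V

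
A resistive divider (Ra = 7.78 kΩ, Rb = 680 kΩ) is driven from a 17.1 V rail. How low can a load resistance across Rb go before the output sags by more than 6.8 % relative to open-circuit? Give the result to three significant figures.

Output resistance R_th = Ra‖Rb = (7.78 × 680)/687.8 = 7.692 kΩ.
The fractional drop is R_th/(R_th + R_L); requiring this ≤ 0.0680 gives R_L ≥ R_th(1/0.0680 − 1) = 7.692 × 13.71 = 105 kΩ.

R_L(min) ≈ 105 kΩ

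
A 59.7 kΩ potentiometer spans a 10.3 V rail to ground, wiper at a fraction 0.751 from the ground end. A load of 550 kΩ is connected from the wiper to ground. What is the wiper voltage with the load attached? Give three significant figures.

The wiper splits the pot into (1−α)R = 14.87 kΩ above and αR = 44.83 kΩ below.
Lower section ‖ load = 41.46 kΩ.
V_wiper = 10.3 × 41.46/(14.87 + 41.46) = 7.58 V.

V ≈ 7.58 V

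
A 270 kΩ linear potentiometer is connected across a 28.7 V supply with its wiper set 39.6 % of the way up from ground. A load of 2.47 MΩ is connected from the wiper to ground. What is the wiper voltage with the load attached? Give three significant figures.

V ≈ 11.1 V

The wiper splits the pot into (1−α)R = 163.1 kΩ above and αR = 106.9 kΩ below.
Lower section ‖ load = 102.5 kΩ.
V_wiper = 28.7 × 102.5/(163.1 + 102.5) = 11.1 V.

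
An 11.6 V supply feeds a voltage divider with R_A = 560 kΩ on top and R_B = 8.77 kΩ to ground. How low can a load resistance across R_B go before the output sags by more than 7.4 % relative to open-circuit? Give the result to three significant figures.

R_L(min) ≈ 108 kΩ

Output resistance R_th = R_A‖R_B = (560 × 8.77)/568.8 = 8.635 kΩ.
The fractional drop is R_th/(R_th + R_L); requiring this ≤ 0.0740 gives R_L ≥ R_th(1/0.0740 − 1) = 8.635 × 12.51 = 108 kΩ.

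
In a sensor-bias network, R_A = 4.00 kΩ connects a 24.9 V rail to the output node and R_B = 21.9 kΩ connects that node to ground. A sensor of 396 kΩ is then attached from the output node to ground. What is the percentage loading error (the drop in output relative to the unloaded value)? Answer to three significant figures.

The divider's output (Thévenin) resistance is R_A‖R_B = 3.382 kΩ.
Fractional drop under load = R_th/(R_th + R_L) = 3.382 / (3.382 + 396) = 0.008469.
So the output falls by 0.847 %.

0.847 %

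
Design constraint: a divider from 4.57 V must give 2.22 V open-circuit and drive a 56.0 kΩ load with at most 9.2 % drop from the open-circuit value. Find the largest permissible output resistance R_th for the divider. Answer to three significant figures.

Loading drop = R_th/(R_th + R_L) ≤ 0.0920, so R_th ≤ R_L · ε/(1−ε) = 56.0 kΩ × 0.0920/0.9080 = 5.67 kΩ.

R_th ≤ 5.67 kΩ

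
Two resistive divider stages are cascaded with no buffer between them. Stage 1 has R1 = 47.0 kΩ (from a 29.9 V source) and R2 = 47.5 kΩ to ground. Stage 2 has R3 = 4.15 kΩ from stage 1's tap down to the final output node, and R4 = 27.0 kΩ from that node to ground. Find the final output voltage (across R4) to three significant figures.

V_out ≈ 7.41 V

Stage 2 presents R3+R4 = 31.15 kΩ as a load on stage 1's tap.
Stage 1's lower leg becomes R2‖(R3+R4) = 18.81 kΩ, so V_mid = 29.9 × 18.81/65.81 = 8.547 V.
Stage 2 is itself unloaded: V_out = V_mid × R4/(R3+R4) = 8.547 × 27.0/31.15 = 7.41 V.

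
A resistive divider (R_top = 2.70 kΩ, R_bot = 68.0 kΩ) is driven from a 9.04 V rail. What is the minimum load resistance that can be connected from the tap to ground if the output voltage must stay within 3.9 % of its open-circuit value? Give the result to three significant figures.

Output resistance R_th = R_top‖R_bot = (2.70 × 68.0)/70.70 = 2.597 kΩ.
The fractional drop is R_th/(R_th + R_L); requiring this ≤ 0.0390 gives R_L ≥ R_th(1/0.0390 − 1) = 2.597 × 24.64 = 64.0 kΩ.

R_L(min) ≈ 64.0 kΩ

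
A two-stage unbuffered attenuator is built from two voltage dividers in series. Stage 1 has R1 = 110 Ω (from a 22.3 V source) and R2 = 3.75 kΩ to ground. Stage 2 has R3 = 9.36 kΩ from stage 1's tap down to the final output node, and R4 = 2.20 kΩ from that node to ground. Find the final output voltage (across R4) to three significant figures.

Stage 2 presents R3+R4 = 11560 Ω as a load on stage 1's tap.
Stage 1's lower leg becomes R2‖(R3+R4) = 2831 Ω, so V_mid = 22.3 × 2831/2941 = 21.47 V.
Stage 2 is itself unloaded: V_out = V_mid × R4/(R3+R4) = 21.47 × 2200/11560 = 4.09 V.

V_out ≈ 4.09 V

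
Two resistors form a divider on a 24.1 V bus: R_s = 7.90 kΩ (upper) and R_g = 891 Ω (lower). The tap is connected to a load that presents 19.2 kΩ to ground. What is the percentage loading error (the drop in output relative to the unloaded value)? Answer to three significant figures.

4.00 %

The divider's output (Thévenin) resistance is R_s‖R_g = 800.7 Ω.
Fractional drop under load = R_th/(R_th + R_L) = 800.7 / (800.7 + 19200) = 0.04003.
So the output falls by 4.00 %.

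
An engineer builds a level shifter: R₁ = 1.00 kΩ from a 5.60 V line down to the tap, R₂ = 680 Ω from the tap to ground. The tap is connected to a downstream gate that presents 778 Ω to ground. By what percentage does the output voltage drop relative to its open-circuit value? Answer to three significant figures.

Unloaded V = 5.60 × 680/1680 = 2.267 V.
Loaded: R₂‖R_L = 362.9 Ω, giving V = 5.60 × 362.9/1363 = 1.491 V.
Drop = (2.267 − 1.491) / 2.267 = 34.2 %.

34.2 %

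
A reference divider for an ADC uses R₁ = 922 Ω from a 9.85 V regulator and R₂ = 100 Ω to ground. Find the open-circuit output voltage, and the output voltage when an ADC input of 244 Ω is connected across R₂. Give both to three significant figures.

Open-circuit: V = 9.85 × 100/(922 + 100) = 0.964 V.
With the load, R₂ becomes R₂‖R_L = 70.93 Ω, so V = 9.85 × 70.93/992.9 = 0.704 V.

Unloaded: 0.964 V; loaded: 0.704 V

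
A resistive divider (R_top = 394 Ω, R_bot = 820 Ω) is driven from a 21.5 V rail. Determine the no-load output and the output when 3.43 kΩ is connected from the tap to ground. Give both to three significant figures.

Open-circuit: V = 21.5 × 820/(394 + 820) = 14.5 V.
With the load, R_bot becomes R_bot‖R_L = 661.8 Ω, so V = 21.5 × 661.8/1056 = 13.5 V.

Unloaded: 14.5 V; loaded: 13.5 V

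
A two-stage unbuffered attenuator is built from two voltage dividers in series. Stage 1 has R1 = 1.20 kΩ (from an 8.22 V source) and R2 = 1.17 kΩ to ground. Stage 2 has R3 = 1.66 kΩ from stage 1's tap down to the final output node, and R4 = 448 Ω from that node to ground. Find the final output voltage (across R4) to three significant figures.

V_out ≈ 0.673 V

Stage 2 presents R3+R4 = 2108 Ω as a load on stage 1's tap.
Stage 1's lower leg becomes R2‖(R3+R4) = 752.4 Ω, so V_mid = 8.22 × 752.4/1952 = 3.168 V.
Stage 2 is itself unloaded: V_out = V_mid × R4/(R3+R4) = 3.168 × 448/2108 = 0.673 V.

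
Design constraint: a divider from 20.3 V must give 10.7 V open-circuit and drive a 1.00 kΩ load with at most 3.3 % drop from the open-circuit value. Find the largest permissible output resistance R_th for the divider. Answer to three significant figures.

R_th ≤ 34.1 Ω

Loading drop = R_th/(R_th + R_L) ≤ 0.0330, so R_th ≤ R_L · ε/(1−ε) = 1.00 kΩ × 0.0330/0.9670 = 34.1 Ω.
(Any R1, R2 with R2/(R1+R2) = 0.527 and R1‖R2 ≤ 34.1 Ω will meet the spec.)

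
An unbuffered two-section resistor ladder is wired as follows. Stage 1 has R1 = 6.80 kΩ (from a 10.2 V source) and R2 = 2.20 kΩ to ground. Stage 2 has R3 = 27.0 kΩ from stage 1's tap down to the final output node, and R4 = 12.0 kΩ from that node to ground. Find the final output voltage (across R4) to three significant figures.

V_out ≈ 0.736 V

Stage 2 presents R3+R4 = 39.00 kΩ as a load on stage 1's tap.
Stage 1's lower leg becomes R2‖(R3+R4) = 2.083 kΩ, so V_mid = 10.2 × 2.083/8.883 = 2.391 V.
Stage 2 is itself unloaded: V_out = V_mid × R4/(R3+R4) = 2.391 × 12.0/39.00 = 0.736 V.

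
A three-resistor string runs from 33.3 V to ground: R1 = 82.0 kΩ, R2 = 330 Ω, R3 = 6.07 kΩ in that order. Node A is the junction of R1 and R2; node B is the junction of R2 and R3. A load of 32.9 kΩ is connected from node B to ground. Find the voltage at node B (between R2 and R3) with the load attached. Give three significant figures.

At node B, R3 is in parallel with the load: R3‖R_L = 5125 Ω.
Below node A the resistance is R2 + (R3‖R_L) = 5455 Ω, so V_A = 33.3 × 5455/87450 = 2.077 V.
Then V_B = V_A × (R3‖R_L)/(R2 + R3‖R_L) = 2.077 × 5125/5455 = 1.95 V.

V ≈ 1.95 V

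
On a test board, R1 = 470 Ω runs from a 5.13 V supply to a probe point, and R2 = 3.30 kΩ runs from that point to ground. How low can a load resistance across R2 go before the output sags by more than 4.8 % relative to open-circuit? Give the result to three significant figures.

R_L(min) ≈ 8.16 kΩ

Output resistance R_th = R1‖R2 = (470 × 3300)/3770 = 411.4 Ω.
The fractional drop is R_th/(R_th + R_L); requiring this ≤ 0.0480 gives R_L ≥ R_th(1/0.0480 − 1) = 411.4 × 19.83 = 8.16 kΩ.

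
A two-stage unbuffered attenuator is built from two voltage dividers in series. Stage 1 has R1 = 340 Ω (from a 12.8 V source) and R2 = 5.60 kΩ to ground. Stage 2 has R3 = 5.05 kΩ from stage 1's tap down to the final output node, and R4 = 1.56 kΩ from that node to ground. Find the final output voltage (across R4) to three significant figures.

V_out ≈ 2.72 V

Stage 2 presents R3+R4 = 6610 Ω as a load on stage 1's tap.
Stage 1's lower leg becomes R2‖(R3+R4) = 3032 Ω, so V_mid = 12.8 × 3032/3372 = 11.51 V.
Stage 2 is itself unloaded: V_out = V_mid × R4/(R3+R4) = 11.51 × 1560/6610 = 2.72 V.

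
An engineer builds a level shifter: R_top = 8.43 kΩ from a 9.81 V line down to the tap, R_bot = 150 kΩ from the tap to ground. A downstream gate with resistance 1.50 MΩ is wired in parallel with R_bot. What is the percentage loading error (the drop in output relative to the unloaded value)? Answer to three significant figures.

The divider's output (Thévenin) resistance is R_top‖R_bot = 7.981 kΩ.
Fractional drop under load = R_th/(R_th + R_L) = 7.981 / (7.981 + 1500) = 0.005293.
So the output falls by 0.529 %.

0.529 %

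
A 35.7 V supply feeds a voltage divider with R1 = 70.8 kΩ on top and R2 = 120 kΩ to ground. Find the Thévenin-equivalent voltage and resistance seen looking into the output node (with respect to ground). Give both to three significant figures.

V_th is the open-circuit tap voltage: 35.7 × 120/(70.8 + 120) = 22.5 V.
With the supply zeroed, R1 and R2 appear in parallel from the tap: R_th = R1‖R2 = (70.8 × 120)/190.8 = 44.5 kΩ.

V_th = 22.5 V, R_th = 44.5 kΩ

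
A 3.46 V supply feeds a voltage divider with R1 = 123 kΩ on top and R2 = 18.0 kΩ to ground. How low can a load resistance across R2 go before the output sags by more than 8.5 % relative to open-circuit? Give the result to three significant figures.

Output resistance R_th = R1‖R2 = (123 × 18.0)/141.0 = 15.70 kΩ.
The fractional drop is R_th/(R_th + R_L); requiring this ≤ 0.0850 gives R_L ≥ R_th(1/0.0850 − 1) = 15.70 × 10.76 = 169 kΩ.

R_L(min) ≈ 169 kΩ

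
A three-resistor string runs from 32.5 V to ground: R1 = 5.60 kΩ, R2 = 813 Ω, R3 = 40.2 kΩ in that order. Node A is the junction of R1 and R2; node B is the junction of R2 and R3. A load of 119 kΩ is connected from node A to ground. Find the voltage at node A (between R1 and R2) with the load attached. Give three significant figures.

V ≈ 27.5 V

Below node A the series string R2+R3 = 41010 Ω sits in parallel with the 119000 Ω load: 30500 Ω.
V_A = 32.5 × 30500/(5600 + 30500) = 27.5 V.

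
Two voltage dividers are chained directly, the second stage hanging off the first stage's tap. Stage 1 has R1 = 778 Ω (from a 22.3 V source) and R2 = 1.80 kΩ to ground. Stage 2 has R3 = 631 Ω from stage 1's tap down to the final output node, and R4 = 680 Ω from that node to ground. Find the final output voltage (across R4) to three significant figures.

V_out ≈ 5.71 V

Stage 2 presents R3+R4 = 1311 Ω as a load on stage 1's tap.
Stage 1's lower leg becomes R2‖(R3+R4) = 758.5 Ω, so V_mid = 22.3 × 758.5/1537 = 11.01 V.
Stage 2 is itself unloaded: V_out = V_mid × R4/(R3+R4) = 11.01 × 680/1311 = 5.71 V.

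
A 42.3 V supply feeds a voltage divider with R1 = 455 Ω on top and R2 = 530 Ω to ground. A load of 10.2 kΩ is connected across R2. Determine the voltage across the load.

The load sits in parallel with R2: R2‖R_L = (530 × 10200) / (530 + 10200) = 503.8 Ω.
V_out = 42.3 × 503.8 / (455 + 503.8) = 42.3 × 503.8/958.8 = 22.2 V.

V_out ≈ 22.2 V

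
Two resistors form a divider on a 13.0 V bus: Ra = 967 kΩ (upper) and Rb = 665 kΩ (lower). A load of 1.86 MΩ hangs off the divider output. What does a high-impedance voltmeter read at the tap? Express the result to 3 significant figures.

The load sits in parallel with Rb: Rb‖R_L = (665 × 1860) / (665 + 1860) = 489.9 kΩ.
V_out = 13.0 × 489.9 / (967 + 489.9) = 13.0 × 489.9/1457 = 4.37 V.
(Unloaded it would have been 5.30 V.)

V_out ≈ 4.37 V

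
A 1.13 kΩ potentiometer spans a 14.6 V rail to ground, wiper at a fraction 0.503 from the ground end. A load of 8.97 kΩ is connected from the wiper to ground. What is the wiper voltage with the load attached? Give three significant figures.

V ≈ 7.12 V

The wiper splits the pot into (1−α)R = 561.6 Ω above and αR = 568.4 Ω below.
Lower section ‖ load = 534.5 Ω.
V_wiper = 14.6 × 534.5/(561.6 + 534.5) = 7.12 V.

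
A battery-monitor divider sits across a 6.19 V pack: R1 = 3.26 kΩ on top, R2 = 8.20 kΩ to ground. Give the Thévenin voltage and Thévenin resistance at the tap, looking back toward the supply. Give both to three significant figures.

V_th = 4.43 V, R_th = 2.33 kΩ

V_th is the open-circuit tap voltage: 6.19 × 8.20/(3.26 + 8.20) = 4.43 V.
With the supply zeroed, R1 and R2 appear in parallel from the tap: R_th = R1‖R2 = (3.26 × 8.20)/11.46 = 2.33 kΩ.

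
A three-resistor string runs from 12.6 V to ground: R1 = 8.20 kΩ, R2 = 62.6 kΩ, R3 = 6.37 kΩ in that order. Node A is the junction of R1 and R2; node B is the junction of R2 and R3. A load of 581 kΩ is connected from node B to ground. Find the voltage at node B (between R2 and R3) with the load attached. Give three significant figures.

V ≈ 1.03 V

At node B, R3 is in parallel with the load: R3‖R_L = 6.301 kΩ.
Below node A the resistance is R2 + (R3‖R_L) = 68.90 kΩ, so V_A = 12.6 × 68.90/77.10 = 11.26 V.
Then V_B = V_A × (R3‖R_L)/(R2 + R3‖R_L) = 11.26 × 6.301/68.90 = 1.03 V.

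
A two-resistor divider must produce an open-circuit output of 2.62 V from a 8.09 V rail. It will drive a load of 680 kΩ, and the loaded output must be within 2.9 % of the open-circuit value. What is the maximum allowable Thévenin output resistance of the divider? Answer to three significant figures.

Loading drop = R_th/(R_th + R_L) ≤ 0.0290, so R_th ≤ R_L · ε/(1−ε) = 680 kΩ × 0.0290/0.9710 = 20.3 kΩ.
(Any R1, R2 with R2/(R1+R2) = 0.324 and R1‖R2 ≤ 20.3 kΩ will meet the spec.)

R_th ≤ 20.3 kΩ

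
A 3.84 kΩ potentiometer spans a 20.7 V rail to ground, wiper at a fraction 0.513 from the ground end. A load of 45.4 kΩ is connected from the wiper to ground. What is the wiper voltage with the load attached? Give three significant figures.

V ≈ 10.4 V

The wiper splits the pot into (1−α)R = 1.870 kΩ above and αR = 1.970 kΩ below.
Lower section ‖ load = 1.888 kΩ.
V_wiper = 20.7 × 1.888/(1.870 + 1.888) = 10.4 V.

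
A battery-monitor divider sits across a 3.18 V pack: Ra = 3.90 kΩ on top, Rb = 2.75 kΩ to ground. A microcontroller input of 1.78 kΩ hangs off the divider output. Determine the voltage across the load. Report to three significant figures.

V_out ≈ 0.690 V

The load sits in parallel with Rb: Rb‖R_L = (2.75 × 1.78) / (2.75 + 1.78) = 1.081 kΩ.
V_out = 3.18 × 1.081 / (3.90 + 1.081) = 3.18 × 1.081/4.981 = 0.690 V.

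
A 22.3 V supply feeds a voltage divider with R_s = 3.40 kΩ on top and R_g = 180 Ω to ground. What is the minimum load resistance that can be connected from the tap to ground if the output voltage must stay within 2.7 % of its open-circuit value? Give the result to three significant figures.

Output resistance R_th = R_s‖R_g = (3400 × 180)/3580 = 170.9 Ω.
The fractional drop is R_th/(R_th + R_L); requiring this ≤ 0.0270 gives R_L ≥ R_th(1/0.0270 − 1) = 170.9 × 36.04 = 6.16 kΩ.

R_L(min) ≈ 6.16 kΩ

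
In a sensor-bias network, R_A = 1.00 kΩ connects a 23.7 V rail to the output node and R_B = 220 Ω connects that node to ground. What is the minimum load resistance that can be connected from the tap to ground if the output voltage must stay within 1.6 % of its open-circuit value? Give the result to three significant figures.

R_L(min) ≈ 11.1 kΩ

Output resistance R_th = R_A‖R_B = (1000 × 220)/1220 = 180.3 Ω.
The fractional drop is R_th/(R_th + R_L); requiring this ≤ 0.0160 gives R_L ≥ R_th(1/0.0160 − 1) = 180.3 × 61.50 = 11.1 kΩ.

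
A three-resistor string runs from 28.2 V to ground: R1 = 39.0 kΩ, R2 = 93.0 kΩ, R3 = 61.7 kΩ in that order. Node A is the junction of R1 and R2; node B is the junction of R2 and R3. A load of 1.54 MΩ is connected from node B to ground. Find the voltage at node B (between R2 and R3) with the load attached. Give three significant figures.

At node B, R3 is in parallel with the load: R3‖R_L = 59.32 kΩ.
Below node A the resistance is R2 + (R3‖R_L) = 152.3 kΩ, so V_A = 28.2 × 152.3/191.3 = 22.45 V.
Then V_B = V_A × (R3‖R_L)/(R2 + R3‖R_L) = 22.45 × 59.32/152.3 = 8.74 V.

V ≈ 8.74 V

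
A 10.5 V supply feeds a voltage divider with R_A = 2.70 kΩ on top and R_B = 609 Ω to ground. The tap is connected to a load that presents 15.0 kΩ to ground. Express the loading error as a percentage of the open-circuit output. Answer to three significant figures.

3.21 %

The divider's output (Thévenin) resistance is R_A‖R_B = 496.9 Ω.
Fractional drop under load = R_th/(R_th + R_L) = 496.9 / (496.9 + 15000) = 0.03207.
So the output falls by 3.21 %.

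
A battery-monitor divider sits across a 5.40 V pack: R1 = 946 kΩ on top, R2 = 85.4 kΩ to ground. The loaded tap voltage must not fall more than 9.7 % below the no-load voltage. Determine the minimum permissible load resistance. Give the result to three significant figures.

R_L(min) ≈ 729 kΩ

Output resistance R_th = R1‖R2 = (946 × 85.4)/1031 = 78.33 kΩ.
The fractional drop is R_th/(R_th + R_L); requiring this ≤ 0.0970 gives R_L ≥ R_th(1/0.0970 − 1) = 78.33 × 9.309 = 729 kΩ.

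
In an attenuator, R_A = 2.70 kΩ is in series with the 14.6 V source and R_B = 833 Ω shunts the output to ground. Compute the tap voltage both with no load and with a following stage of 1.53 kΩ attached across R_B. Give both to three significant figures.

Unloaded: 3.44 V; loaded: 2.43 V

Open-circuit: V = 14.6 × 833/(2700 + 833) = 3.44 V.
With the load, R_B becomes R_B‖R_L = 539.4 Ω, so V = 14.6 × 539.4/3239 = 2.43 V.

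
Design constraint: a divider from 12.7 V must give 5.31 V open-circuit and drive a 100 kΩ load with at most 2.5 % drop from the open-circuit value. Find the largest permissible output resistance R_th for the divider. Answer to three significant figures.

R_th ≤ 2.56 kΩ

Loading drop = R_th/(R_th + R_L) ≤ 0.0250, so R_th ≤ R_L · ε/(1−ε) = 100 kΩ × 0.0250/0.9750 = 2.56 kΩ.
(Any R1, R2 with R2/(R1+R2) = 0.418 and R1‖R2 ≤ 2.56 kΩ will meet the spec.)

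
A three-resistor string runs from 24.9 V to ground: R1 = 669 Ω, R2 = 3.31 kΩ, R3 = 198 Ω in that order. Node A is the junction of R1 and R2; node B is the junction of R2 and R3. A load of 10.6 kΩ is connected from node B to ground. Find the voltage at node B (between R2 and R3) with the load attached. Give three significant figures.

V ≈ 1.16 V

At node B, R3 is in parallel with the load: R3‖R_L = 194.4 Ω.
Below node A the resistance is R2 + (R3‖R_L) = 3504 Ω, so V_A = 24.9 × 3504/4173 = 20.91 V.
Then V_B = V_A × (R3‖R_L)/(R2 + R3‖R_L) = 20.91 × 194.4/3504 = 1.16 V.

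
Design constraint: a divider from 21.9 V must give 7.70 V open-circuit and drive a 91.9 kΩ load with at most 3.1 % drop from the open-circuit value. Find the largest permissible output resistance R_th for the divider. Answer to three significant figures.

Loading drop = R_th/(R_th + R_L) ≤ 0.0310, so R_th ≤ R_L · ε/(1−ε) = 91.9 kΩ × 0.0310/0.9690 = 2.94 kΩ.
(Any R1, R2 with R2/(R1+R2) = 0.352 and R1‖R2 ≤ 2.94 kΩ will meet the spec.)

R_th ≤ 2.94 kΩ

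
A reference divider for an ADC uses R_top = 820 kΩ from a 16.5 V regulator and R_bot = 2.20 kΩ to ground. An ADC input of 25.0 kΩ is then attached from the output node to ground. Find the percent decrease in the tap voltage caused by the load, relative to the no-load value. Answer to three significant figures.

The divider's output (Thévenin) resistance is R_top‖R_bot = 2.194 kΩ.
Fractional drop under load = R_th/(R_th + R_L) = 2.194 / (2.194 + 25.0) = 0.08068.
So the output falls by 8.07 %.

8.07 %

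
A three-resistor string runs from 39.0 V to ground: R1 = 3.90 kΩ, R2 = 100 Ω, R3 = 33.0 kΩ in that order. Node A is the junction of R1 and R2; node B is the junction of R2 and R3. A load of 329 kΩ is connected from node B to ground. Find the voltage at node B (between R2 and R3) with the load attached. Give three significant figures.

V ≈ 34.4 V

At node B, R3 is in parallel with the load: R3‖R_L = 29990 Ω.
Below node A the resistance is R2 + (R3‖R_L) = 30090 Ω, so V_A = 39.0 × 30090/33990 = 34.53 V.
Then V_B = V_A × (R3‖R_L)/(R2 + R3‖R_L) = 34.53 × 29990/30090 = 34.4 V.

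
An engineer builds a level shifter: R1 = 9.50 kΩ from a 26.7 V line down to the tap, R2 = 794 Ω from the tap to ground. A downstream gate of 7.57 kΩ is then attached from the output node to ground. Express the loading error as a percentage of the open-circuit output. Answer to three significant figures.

The divider's output (Thévenin) resistance is R1‖R2 = 732.8 Ω.
Fractional drop under load = R_th/(R_th + R_L) = 732.8 / (732.8 + 7570) = 0.08825.
So the output falls by 8.83 %.

8.83 %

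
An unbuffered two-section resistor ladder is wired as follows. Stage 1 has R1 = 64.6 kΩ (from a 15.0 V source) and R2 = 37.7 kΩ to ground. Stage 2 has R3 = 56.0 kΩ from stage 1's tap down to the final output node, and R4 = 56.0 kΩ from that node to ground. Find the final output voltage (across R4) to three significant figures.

V_out ≈ 2.28 V

Stage 2 presents R3+R4 = 112.0 kΩ as a load on stage 1's tap.
Stage 1's lower leg becomes R2‖(R3+R4) = 28.21 kΩ, so V_mid = 15.0 × 28.21/92.81 = 4.559 V.
Stage 2 is itself unloaded: V_out = V_mid × R4/(R3+R4) = 4.559 × 56.0/112.0 = 2.28 V.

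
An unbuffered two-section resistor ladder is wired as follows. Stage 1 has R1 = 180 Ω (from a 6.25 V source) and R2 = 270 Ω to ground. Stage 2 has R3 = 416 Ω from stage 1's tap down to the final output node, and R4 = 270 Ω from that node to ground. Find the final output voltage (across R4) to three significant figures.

Stage 2 presents R3+R4 = 686.0 Ω as a load on stage 1's tap.
Stage 1's lower leg becomes R2‖(R3+R4) = 193.7 Ω, so V_mid = 6.25 × 193.7/373.7 = 3.240 V.
Stage 2 is itself unloaded: V_out = V_mid × R4/(R3+R4) = 3.240 × 270/686.0 = 1.28 V.

V_out ≈ 1.28 V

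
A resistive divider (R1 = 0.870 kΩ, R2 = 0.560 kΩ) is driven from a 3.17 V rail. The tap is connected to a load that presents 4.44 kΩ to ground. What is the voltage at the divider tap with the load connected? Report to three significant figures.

V_out ≈ 1.15 V

The load sits in parallel with R2: R2‖R_L = (560 × 4440) / (560 + 4440) = 497.3 Ω.
V_out = 3.17 × 497.3 / (870 + 497.3) = 3.17 × 497.3/1367 = 1.15 V.
(Unloaded it would have been 1.24 V.)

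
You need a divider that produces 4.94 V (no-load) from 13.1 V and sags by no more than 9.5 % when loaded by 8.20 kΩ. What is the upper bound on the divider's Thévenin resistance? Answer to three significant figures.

Loading drop = R_th/(R_th + R_L) ≤ 0.0950, so R_th ≤ R_L · ε/(1−ε) = 8.20 kΩ × 0.0950/0.9050 = 861 Ω.

R_th ≤ 861 Ω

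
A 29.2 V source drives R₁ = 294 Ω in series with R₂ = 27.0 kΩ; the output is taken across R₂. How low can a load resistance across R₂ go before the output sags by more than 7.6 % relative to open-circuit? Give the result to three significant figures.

Output resistance R_th = R₁‖R₂ = (294 × 27000)/27290 = 290.8 Ω.
The fractional drop is R_th/(R_th + R_L); requiring this ≤ 0.0760 gives R_L ≥ R_th(1/0.0760 − 1) = 290.8 × 12.16 = 3.54 kΩ.

R_L(min) ≈ 3.54 kΩ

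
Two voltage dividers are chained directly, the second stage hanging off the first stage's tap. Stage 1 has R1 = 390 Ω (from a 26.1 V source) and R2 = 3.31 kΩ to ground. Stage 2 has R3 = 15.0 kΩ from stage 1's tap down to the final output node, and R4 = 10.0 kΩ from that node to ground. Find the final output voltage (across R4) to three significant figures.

V_out ≈ 9.21 V

Stage 2 presents R3+R4 = 25000 Ω as a load on stage 1's tap.
Stage 1's lower leg becomes R2‖(R3+R4) = 2923 Ω, so V_mid = 26.1 × 2923/3313 = 23.03 V.
Stage 2 is itself unloaded: V_out = V_mid × R4/(R3+R4) = 23.03 × 10000/25000 = 9.21 V.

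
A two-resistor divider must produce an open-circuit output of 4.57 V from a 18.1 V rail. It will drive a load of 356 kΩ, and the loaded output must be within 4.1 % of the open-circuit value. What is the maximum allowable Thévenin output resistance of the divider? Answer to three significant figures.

Loading drop = R_th/(R_th + R_L) ≤ 0.0410, so R_th ≤ R_L · ε/(1−ε) = 356 kΩ × 0.0410/0.9590 = 15.2 kΩ.

R_th ≤ 15.2 kΩ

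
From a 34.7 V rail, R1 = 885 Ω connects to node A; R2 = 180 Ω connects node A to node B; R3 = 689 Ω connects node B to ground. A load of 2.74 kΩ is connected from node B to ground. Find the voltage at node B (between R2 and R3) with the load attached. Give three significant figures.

V ≈ 11.8 V

At node B, R3 is in parallel with the load: R3‖R_L = 550.6 Ω.
Below node A the resistance is R2 + (R3‖R_L) = 730.6 Ω, so V_A = 34.7 × 730.6/1616 = 15.69 V.
Then V_B = V_A × (R3‖R_L)/(R2 + R3‖R_L) = 15.69 × 550.6/730.6 = 11.8 V.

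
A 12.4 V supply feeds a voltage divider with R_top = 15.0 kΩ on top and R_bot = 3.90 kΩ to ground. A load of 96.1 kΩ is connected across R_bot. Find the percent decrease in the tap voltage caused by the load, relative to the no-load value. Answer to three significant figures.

3.12 %

The divider's output (Thévenin) resistance is R_top‖R_bot = 3.095 kΩ.
Fractional drop under load = R_th/(R_th + R_L) = 3.095 / (3.095 + 96.1) = 0.03120.
So the output falls by 3.12 %.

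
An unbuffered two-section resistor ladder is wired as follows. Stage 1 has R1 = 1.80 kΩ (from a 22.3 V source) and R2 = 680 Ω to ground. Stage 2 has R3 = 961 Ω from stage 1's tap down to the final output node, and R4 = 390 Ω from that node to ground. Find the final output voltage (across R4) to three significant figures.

Stage 2 presents R3+R4 = 1351 Ω as a load on stage 1's tap.
Stage 1's lower leg becomes R2‖(R3+R4) = 452.3 Ω, so V_mid = 22.3 × 452.3/2252 = 4.478 V.
Stage 2 is itself unloaded: V_out = V_mid × R4/(R3+R4) = 4.478 × 390/1351 = 1.29 V.

V_out ≈ 1.29 V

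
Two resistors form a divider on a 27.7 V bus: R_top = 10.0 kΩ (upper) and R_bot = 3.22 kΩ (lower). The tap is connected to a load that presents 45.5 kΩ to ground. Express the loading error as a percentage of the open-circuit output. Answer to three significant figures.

The divider's output (Thévenin) resistance is R_top‖R_bot = 2.436 kΩ.
Fractional drop under load = R_th/(R_th + R_L) = 2.436 / (2.436 + 45.5) = 0.05081.
So the output falls by 5.08 %.

5.08 %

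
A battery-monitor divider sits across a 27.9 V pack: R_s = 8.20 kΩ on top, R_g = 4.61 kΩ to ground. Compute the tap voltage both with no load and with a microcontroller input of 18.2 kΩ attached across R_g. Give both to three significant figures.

Unloaded: 10.0 V; loaded: 8.64 V

Open-circuit: V = 27.9 × 4.61/(8.20 + 4.61) = 10.0 V.
With the load, R_g becomes R_g‖R_L = 3.678 kΩ, so V = 27.9 × 3.678/11.88 = 8.64 V.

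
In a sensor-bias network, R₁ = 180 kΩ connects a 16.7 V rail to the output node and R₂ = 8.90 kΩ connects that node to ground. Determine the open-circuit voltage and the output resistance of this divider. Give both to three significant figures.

V_th is the open-circuit tap voltage: 16.7 × 8.90/(180 + 8.90) = 0.787 V.
With the supply zeroed, R₁ and R₂ appear in parallel from the tap: R_th = R₁‖R₂ = (180 × 8.90)/188.9 = 8.48 kΩ.

V_th = 0.787 V, R_th = 8.48 kΩ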